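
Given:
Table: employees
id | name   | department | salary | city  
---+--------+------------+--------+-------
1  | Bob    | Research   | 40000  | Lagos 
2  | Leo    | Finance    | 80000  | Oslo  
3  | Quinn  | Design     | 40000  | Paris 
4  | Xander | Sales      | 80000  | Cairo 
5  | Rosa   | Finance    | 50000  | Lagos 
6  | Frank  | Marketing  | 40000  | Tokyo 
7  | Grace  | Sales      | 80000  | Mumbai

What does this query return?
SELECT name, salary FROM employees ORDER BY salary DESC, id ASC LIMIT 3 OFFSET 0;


Sort by salary DESC (id ASC tiebreak), then skip 0 and take 3
Rows 1 through 3

3 rows:
Leo, 80000
Xander, 80000
Grace, 80000


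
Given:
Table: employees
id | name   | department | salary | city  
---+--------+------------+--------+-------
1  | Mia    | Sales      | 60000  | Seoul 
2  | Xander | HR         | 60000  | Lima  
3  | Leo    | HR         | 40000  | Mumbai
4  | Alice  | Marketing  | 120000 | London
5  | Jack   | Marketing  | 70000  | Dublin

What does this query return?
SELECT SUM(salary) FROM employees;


SUM(salary) = 60000 + 60000 + 40000 + 120000 + 70000 = 350000

350000


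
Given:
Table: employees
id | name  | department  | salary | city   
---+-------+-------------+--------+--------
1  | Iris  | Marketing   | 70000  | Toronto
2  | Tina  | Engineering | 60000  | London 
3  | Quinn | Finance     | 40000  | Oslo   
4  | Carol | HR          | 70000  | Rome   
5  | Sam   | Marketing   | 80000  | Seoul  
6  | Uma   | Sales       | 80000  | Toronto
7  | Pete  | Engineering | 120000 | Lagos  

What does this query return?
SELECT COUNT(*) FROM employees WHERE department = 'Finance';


Counting rows where department = 'Finance'
  Quinn -> MATCH


1


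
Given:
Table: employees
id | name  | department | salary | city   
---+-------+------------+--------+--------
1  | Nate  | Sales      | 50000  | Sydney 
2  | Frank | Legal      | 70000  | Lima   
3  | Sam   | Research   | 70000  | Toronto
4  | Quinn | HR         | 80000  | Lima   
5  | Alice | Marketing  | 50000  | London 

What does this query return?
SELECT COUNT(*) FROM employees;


COUNT(*) counts all rows

5


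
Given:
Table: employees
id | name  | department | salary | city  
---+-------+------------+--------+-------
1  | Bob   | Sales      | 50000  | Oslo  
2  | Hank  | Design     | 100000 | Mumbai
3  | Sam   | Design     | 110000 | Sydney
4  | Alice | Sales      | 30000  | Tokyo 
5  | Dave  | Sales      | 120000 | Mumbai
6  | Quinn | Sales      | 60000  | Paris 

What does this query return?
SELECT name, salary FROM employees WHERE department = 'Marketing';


Filtering: department = 'Marketing'
Matching rows: 0

Empty result set (0 rows)


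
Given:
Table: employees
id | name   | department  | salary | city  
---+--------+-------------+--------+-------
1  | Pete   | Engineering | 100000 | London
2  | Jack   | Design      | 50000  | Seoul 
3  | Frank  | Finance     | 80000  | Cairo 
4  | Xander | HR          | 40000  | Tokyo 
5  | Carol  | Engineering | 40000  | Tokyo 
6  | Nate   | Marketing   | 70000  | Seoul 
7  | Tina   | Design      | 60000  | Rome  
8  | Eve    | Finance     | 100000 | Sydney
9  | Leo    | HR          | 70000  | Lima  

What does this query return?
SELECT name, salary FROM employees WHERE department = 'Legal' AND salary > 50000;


Filtering: department = 'Legal' AND salary > 50000
Matching: 0 rows

Empty result set (0 rows)


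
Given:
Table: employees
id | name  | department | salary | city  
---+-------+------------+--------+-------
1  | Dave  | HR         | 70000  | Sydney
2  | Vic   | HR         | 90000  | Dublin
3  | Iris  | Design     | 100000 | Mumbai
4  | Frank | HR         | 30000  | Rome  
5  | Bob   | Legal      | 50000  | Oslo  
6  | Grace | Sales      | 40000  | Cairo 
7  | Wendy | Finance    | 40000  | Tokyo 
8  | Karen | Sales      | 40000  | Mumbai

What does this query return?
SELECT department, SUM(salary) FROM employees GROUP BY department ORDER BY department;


Summing salary within each department:
  Design: 100000 = 100000
  Finance: 40000 = 40000
  HR: 70000 + 90000 + 30000 = 190000
  Legal: 50000 = 50000
  Sales: 40000 + 40000 = 80000


5 groups:
Design, 100000
Finance, 40000
HR, 190000
Legal, 50000
Sales, 80000


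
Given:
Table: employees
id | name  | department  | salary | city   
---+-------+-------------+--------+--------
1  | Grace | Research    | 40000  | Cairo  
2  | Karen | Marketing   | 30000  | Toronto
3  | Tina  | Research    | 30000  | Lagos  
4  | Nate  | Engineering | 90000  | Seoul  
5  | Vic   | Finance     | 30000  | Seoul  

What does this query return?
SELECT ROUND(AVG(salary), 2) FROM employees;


SUM(salary) = 220000
COUNT = 5
ROUND(AVG, 2) = ROUND(220000 / 5, 2) = 44000.0

44000.0


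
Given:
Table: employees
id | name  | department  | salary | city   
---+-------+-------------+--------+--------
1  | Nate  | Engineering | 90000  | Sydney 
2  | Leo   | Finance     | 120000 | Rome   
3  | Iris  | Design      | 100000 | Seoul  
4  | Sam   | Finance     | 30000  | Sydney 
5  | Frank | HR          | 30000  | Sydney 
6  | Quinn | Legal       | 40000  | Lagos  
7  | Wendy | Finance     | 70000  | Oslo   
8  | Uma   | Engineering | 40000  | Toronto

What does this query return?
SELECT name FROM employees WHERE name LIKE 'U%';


LIKE 'U%' matches names starting with 'U'
Matching: 1

1 rows:
Uma


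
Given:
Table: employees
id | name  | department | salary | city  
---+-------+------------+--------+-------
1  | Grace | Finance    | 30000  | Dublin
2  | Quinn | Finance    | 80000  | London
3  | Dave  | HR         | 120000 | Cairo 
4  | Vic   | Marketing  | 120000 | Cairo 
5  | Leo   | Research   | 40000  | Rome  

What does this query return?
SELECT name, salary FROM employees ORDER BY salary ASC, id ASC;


Sorting by salary ASC, then id ASC for ties

5 rows:
Grace, 30000
Leo, 40000
Quinn, 80000
Dave, 120000
Vic, 120000


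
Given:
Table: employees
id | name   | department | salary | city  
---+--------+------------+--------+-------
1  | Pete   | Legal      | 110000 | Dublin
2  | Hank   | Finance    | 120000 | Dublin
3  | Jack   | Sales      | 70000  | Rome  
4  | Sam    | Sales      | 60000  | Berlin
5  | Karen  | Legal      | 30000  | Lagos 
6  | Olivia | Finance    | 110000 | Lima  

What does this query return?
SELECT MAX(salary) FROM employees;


Salaries: 110000, 120000, 70000, 60000, 30000, 110000
MAX = 120000

120000


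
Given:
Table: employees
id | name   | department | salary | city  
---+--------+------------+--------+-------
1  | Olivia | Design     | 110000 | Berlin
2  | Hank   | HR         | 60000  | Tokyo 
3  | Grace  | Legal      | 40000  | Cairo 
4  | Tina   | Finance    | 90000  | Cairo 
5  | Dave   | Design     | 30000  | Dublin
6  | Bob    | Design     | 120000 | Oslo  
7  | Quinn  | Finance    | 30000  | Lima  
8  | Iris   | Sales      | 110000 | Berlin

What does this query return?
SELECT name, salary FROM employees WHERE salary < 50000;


Filtering: salary < 50000
Matching: 3 rows

3 rows:
Grace, 40000
Dave, 30000
Quinn, 30000


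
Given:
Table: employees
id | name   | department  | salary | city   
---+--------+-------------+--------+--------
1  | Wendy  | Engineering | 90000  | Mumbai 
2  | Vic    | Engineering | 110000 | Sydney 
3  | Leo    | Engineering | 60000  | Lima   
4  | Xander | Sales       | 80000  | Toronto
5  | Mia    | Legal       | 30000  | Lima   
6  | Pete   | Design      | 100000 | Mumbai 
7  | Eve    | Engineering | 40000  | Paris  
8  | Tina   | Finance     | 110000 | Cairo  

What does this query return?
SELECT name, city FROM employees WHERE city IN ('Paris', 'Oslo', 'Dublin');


Filtering: city IN ('Paris', 'Oslo', 'Dublin')
Matching: 1 rows

1 rows:
Eve, Paris


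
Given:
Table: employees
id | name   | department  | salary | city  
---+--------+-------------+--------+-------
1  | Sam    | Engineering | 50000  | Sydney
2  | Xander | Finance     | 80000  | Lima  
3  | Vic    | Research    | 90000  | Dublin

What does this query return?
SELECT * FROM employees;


SELECT * returns all 3 rows with all columns

3 rows:
1, Sam, Engineering, 50000, Sydney
2, Xander, Finance, 80000, Lima
3, Vic, Research, 90000, Dublin


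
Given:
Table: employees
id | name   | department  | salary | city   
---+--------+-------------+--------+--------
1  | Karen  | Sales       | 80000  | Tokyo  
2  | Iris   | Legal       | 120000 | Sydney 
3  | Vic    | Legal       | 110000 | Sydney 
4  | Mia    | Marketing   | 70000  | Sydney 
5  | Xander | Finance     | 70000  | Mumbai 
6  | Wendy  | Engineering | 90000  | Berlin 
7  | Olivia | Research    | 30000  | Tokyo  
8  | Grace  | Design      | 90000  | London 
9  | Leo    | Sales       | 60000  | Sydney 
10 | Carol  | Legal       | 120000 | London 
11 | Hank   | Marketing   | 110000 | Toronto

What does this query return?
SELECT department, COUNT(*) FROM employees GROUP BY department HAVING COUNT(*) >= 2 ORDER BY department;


Groups with count >= 2:
  Legal: 3 -> PASS
  Marketing: 2 -> PASS
  Sales: 2 -> PASS
  Design: 1 -> filtered out
  Engineering: 1 -> filtered out
  Finance: 1 -> filtered out
  Research: 1 -> filtered out


3 groups:
Legal, 3
Marketing, 2
Sales, 2


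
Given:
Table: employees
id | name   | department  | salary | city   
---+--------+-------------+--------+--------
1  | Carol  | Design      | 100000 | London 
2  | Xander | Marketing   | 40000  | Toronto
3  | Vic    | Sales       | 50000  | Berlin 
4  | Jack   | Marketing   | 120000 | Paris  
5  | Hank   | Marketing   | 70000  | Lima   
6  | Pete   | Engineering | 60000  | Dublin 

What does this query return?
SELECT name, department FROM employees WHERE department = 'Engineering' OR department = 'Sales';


Filtering: department = 'Engineering' OR 'Sales'
Matching: 2 rows

2 rows:
Vic, Sales
Pete, Engineering


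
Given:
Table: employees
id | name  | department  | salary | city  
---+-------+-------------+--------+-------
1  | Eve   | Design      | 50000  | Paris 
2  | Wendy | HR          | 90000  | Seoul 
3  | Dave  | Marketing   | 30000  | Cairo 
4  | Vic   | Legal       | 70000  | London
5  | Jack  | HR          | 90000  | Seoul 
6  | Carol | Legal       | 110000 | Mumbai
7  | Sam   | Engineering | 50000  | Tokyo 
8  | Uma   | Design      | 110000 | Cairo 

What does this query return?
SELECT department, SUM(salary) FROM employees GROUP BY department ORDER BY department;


Summing salary within each department:
  Design: 50000 + 110000 = 160000
  Engineering: 50000 = 50000
  HR: 90000 + 90000 = 180000
  Legal: 70000 + 110000 = 180000
  Marketing: 30000 = 30000


5 groups:
Design, 160000
Engineering, 50000
HR, 180000
Legal, 180000
Marketing, 30000


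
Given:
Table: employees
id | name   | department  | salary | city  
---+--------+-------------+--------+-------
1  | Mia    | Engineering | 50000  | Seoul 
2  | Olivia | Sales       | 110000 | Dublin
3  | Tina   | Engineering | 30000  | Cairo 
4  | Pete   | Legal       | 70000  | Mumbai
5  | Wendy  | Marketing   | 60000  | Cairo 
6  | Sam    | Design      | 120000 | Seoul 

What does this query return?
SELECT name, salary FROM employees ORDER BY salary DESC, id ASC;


Sorting by salary DESC, then id ASC for ties

6 rows:
Sam, 120000
Olivia, 110000
Pete, 70000
Wendy, 60000
Mia, 50000
Tina, 30000


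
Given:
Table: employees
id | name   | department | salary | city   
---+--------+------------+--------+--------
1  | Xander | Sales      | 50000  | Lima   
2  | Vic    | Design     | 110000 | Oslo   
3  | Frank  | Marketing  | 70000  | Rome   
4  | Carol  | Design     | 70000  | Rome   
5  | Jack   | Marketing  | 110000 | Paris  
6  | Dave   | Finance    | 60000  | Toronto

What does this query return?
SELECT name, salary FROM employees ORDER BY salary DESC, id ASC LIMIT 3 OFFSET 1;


Sort by salary DESC (id ASC tiebreak), then skip 1 and take 3
Rows 2 through 4

3 rows:
Jack, 110000
Frank, 70000
Carol, 70000


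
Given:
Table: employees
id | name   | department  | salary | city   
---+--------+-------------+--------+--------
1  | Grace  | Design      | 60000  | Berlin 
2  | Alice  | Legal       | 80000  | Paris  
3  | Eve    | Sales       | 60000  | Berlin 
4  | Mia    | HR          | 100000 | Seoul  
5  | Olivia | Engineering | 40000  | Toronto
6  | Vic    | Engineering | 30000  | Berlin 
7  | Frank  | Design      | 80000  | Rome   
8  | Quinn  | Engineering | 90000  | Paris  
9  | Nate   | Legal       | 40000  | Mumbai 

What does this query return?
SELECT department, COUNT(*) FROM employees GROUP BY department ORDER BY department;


Assigning each row to its department group:
  Grace -> Design
  Alice -> Legal
  Eve -> Sales
  Mia -> HR
  Olivia -> Engineering
  Vic -> Engineering
  Frank -> Design
  Quinn -> Engineering
  Nate -> Legal


5 groups:
Design, 2
Engineering, 3
HR, 1
Legal, 2
Sales, 1


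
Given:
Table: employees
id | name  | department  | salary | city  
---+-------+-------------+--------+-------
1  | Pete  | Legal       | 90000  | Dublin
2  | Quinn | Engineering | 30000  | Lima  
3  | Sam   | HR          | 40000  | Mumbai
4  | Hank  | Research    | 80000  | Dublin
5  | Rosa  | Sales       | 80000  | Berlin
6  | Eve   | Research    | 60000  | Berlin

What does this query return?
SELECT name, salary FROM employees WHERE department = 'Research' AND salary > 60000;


Filtering: department = 'Research' AND salary > 60000
Matching: 1 rows

1 rows:
Hank, 80000


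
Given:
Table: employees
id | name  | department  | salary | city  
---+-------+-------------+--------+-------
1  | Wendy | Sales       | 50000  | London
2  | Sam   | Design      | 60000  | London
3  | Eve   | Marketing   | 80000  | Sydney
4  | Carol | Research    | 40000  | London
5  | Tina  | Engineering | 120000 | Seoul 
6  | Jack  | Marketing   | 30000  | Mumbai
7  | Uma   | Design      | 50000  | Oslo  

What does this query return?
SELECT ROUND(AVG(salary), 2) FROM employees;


SUM(salary) = 430000
COUNT = 7
ROUND(AVG, 2) = ROUND(430000 / 7, 2) = 61428.57

61428.57


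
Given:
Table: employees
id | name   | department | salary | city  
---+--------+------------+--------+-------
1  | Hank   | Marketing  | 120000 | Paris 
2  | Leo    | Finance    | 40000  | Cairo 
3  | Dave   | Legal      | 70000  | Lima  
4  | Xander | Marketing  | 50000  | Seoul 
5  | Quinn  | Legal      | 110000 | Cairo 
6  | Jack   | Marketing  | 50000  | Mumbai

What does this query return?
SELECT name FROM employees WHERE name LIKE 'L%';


LIKE 'L%' matches names starting with 'L'
Matching: 1

1 rows:
Leo


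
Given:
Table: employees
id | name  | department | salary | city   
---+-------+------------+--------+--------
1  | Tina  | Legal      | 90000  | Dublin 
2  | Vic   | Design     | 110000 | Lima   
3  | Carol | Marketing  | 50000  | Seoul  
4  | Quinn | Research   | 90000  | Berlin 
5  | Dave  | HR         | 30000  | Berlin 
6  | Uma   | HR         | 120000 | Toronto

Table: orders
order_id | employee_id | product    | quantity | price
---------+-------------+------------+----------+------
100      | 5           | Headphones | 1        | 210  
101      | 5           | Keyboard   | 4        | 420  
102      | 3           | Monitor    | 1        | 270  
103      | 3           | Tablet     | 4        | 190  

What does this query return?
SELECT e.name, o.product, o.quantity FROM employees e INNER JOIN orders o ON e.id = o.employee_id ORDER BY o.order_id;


Joining employees.id = orders.employee_id:
  employee Dave (id=5) -> order Headphones
  employee Dave (id=5) -> order Keyboard
  employee Carol (id=3) -> order Monitor
  employee Carol (id=3) -> order Tablet


4 rows:
Dave, Headphones, 1
Dave, Keyboard, 4
Carol, Monitor, 1
Carol, Tablet, 4


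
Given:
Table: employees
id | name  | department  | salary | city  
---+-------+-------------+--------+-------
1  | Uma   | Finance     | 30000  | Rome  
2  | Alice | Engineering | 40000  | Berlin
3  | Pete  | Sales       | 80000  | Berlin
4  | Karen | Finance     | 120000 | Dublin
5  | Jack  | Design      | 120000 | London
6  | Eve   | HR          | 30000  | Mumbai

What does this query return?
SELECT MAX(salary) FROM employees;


Salaries: 30000, 40000, 80000, 120000, 120000, 30000
MAX = 120000

120000


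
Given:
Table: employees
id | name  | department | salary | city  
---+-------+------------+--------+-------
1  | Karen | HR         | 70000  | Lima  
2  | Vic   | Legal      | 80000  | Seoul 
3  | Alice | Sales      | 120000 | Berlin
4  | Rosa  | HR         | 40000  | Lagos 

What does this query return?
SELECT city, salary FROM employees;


Projecting columns: city, salary

4 rows:
Lima, 70000
Seoul, 80000
Berlin, 120000
Lagos, 40000


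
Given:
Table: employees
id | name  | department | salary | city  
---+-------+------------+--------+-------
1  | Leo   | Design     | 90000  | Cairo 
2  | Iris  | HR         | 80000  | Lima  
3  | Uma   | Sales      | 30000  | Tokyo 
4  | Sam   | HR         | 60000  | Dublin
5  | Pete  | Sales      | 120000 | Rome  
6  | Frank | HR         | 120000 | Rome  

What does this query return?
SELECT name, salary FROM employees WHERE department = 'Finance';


Filtering: department = 'Finance'
Matching rows: 0

Empty result set (0 rows)


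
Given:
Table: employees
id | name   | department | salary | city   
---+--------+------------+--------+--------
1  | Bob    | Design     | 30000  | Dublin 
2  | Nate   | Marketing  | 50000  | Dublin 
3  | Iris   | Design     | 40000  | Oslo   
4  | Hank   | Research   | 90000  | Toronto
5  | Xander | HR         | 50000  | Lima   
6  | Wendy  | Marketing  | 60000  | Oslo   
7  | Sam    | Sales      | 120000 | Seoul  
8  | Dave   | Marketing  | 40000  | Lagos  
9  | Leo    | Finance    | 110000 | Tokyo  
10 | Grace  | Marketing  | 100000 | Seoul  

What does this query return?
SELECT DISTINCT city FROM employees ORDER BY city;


All 'city' values (row order): Dublin, Dublin, Oslo, Toronto, Lima, Oslo, Seoul, Lagos, Tokyo, Seoul
Removing duplicates leaves 7 unique value(s).

7 values:
Dublin
Lagos
Lima
Oslo
Seoul
Tokyo
Toronto


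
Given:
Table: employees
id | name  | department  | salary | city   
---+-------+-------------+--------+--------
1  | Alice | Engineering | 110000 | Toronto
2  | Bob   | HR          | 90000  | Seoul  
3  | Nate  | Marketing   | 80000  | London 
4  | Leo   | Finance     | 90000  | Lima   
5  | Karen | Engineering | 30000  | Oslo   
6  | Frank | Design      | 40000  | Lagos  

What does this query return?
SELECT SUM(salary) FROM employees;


SUM(salary) = 110000 + 90000 + 80000 + 90000 + 30000 + 40000 = 440000

440000


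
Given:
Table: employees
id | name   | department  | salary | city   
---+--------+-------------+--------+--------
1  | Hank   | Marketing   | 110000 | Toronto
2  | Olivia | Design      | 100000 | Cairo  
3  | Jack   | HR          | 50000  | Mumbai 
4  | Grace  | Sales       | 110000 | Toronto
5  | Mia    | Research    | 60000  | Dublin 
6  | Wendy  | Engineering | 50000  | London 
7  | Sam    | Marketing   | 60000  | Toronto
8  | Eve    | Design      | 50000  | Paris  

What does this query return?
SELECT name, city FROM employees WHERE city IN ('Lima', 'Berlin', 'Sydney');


Filtering: city IN ('Lima', 'Berlin', 'Sydney')
Matching: 0 rows

Empty result set (0 rows)


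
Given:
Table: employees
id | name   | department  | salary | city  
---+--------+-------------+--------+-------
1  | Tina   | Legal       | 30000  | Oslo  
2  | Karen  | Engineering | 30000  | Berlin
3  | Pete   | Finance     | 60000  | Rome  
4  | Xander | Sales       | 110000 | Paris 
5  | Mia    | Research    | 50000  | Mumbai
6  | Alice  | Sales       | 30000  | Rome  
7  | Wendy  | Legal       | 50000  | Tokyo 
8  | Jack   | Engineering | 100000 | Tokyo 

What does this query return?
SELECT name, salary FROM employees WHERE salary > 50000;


Filtering: salary > 50000
Matching: 3 rows

3 rows:
Pete, 60000
Xander, 110000
Jack, 100000


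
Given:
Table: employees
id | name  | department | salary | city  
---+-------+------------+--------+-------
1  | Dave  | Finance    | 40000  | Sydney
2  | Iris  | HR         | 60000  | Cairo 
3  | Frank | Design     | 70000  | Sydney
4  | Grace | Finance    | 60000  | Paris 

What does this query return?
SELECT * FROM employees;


SELECT * returns all 4 rows with all columns

4 rows:
1, Dave, Finance, 40000, Sydney
2, Iris, HR, 60000, Cairo
3, Frank, Design, 70000, Sydney
4, Grace, Finance, 60000, Paris


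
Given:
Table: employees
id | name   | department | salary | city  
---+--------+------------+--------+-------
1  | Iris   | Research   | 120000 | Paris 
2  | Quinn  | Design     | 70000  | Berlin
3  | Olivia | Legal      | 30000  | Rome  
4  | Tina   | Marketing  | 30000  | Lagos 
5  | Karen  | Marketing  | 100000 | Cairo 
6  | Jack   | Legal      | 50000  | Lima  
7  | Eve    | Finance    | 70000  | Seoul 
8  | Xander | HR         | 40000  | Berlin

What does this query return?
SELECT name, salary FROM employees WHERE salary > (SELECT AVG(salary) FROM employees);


Subquery: AVG(salary) = 63750.0
Filtering: salary > 63750.0
  Iris (120000) -> MATCH
  Quinn (70000) -> MATCH
  Karen (100000) -> MATCH
  Eve (70000) -> MATCH


4 rows:
Iris, 120000
Quinn, 70000
Karen, 100000
Eve, 70000


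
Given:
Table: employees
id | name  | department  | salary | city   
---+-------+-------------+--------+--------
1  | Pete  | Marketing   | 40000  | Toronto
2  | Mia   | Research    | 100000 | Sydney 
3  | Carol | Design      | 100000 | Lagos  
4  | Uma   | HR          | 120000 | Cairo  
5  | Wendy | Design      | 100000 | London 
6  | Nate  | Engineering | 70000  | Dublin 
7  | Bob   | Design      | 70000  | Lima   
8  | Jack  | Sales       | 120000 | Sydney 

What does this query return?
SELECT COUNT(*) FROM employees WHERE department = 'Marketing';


Counting rows where department = 'Marketing'
  Pete -> MATCH


1


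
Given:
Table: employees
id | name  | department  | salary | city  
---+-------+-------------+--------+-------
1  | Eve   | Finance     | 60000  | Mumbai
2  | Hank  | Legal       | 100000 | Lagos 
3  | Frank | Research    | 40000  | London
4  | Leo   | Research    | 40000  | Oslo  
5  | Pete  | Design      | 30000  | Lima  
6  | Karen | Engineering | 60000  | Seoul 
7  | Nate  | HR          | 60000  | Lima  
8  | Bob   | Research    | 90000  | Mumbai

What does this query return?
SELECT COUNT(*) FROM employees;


COUNT(*) counts all rows

8


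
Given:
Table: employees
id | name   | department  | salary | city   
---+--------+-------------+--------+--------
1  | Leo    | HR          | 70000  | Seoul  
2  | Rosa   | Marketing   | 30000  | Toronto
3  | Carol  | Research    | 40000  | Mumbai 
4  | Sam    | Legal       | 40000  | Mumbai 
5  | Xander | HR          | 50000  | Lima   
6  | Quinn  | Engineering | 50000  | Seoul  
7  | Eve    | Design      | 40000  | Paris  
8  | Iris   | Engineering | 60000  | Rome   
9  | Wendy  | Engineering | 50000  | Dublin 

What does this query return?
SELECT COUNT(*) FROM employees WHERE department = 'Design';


Counting rows where department = 'Design'
  Eve -> MATCH


1


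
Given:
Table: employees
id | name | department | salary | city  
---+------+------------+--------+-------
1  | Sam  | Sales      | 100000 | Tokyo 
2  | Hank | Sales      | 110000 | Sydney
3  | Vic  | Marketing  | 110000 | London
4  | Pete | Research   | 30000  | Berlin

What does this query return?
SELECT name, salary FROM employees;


Projecting columns: name, salary

4 rows:
Sam, 100000
Hank, 110000
Vic, 110000
Pete, 30000


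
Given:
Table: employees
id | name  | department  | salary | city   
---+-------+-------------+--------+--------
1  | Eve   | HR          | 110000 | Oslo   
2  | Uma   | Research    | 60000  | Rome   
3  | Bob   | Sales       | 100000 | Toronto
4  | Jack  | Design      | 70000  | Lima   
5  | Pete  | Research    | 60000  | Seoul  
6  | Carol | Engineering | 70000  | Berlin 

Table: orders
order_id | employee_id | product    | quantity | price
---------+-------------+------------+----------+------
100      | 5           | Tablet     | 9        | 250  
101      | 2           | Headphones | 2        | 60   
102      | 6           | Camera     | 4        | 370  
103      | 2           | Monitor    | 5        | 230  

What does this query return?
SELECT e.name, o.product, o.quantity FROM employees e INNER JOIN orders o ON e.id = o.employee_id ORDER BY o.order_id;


Joining employees.id = orders.employee_id:
  employee Pete (id=5) -> order Tablet
  employee Uma (id=2) -> order Headphones
  employee Carol (id=6) -> order Camera
  employee Uma (id=2) -> order Monitor


4 rows:
Pete, Tablet, 9
Uma, Headphones, 2
Carol, Camera, 4
Uma, Monitor, 5


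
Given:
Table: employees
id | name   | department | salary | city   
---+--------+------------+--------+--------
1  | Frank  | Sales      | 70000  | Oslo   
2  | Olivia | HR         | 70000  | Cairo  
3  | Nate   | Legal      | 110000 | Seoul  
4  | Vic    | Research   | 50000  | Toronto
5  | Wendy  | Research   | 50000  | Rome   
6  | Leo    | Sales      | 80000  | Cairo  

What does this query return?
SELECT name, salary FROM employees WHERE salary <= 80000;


Filtering: salary <= 80000
Matching: 5 rows

5 rows:
Frank, 70000
Olivia, 70000
Vic, 50000
Wendy, 50000
Leo, 80000


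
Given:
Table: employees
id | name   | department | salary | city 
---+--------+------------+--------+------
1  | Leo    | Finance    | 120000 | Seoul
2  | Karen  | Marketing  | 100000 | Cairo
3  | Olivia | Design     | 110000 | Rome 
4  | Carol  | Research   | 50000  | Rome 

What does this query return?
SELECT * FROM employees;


SELECT * returns all 4 rows with all columns

4 rows:
1, Leo, Finance, 120000, Seoul
2, Karen, Marketing, 100000, Cairo
3, Olivia, Design, 110000, Rome
4, Carol, Research, 50000, Rome


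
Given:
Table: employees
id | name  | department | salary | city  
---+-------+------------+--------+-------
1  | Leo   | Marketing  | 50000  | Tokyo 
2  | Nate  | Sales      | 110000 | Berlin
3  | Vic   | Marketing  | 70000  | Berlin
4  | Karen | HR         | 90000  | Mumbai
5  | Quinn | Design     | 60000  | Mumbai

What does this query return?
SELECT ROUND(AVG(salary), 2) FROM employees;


SUM(salary) = 380000
COUNT = 5
ROUND(AVG, 2) = ROUND(380000 / 5, 2) = 76000.0

76000.0


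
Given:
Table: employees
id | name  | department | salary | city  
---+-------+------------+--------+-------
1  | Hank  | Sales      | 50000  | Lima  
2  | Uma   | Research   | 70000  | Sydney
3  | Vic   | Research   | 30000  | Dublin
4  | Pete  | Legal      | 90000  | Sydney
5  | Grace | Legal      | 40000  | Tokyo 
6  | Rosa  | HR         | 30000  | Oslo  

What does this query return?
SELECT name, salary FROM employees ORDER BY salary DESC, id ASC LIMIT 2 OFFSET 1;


Sort by salary DESC (id ASC tiebreak), then skip 1 and take 2
Rows 2 through 3

2 rows:
Uma, 70000
Hank, 50000


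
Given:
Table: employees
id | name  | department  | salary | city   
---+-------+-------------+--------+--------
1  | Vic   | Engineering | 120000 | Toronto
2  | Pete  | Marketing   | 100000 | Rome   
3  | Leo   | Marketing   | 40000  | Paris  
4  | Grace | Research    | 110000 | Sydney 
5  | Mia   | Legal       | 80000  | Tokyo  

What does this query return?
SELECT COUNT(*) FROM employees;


COUNT(*) counts all rows

5


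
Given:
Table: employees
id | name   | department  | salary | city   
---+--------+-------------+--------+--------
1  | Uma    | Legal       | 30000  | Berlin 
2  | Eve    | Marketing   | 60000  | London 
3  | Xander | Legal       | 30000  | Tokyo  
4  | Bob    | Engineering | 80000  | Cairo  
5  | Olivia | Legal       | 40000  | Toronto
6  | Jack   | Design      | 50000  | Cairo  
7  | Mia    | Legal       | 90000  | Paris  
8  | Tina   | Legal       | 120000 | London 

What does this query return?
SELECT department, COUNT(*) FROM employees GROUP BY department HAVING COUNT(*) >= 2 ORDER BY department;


Groups with count >= 2:
  Legal: 5 -> PASS
  Design: 1 -> filtered out
  Engineering: 1 -> filtered out
  Marketing: 1 -> filtered out


1 groups:
Legal, 5


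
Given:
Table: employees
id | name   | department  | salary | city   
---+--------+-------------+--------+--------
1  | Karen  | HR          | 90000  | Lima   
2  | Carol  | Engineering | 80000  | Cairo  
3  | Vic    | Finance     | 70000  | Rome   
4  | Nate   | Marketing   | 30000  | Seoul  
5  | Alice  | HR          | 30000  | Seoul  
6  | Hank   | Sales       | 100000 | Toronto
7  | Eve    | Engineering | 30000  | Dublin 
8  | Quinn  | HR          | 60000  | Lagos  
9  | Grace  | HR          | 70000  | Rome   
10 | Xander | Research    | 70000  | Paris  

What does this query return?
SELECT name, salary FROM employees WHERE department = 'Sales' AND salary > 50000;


Filtering: department = 'Sales' AND salary > 50000
Matching: 1 rows

1 rows:
Hank, 100000


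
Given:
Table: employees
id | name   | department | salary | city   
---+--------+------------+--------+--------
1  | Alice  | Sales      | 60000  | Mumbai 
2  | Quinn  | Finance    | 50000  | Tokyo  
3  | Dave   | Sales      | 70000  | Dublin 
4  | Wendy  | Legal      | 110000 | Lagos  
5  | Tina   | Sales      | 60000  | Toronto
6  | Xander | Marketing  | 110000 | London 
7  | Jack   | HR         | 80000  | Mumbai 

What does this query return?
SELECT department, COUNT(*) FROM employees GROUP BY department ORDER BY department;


Assigning each row to its department group:
  Alice -> Sales
  Quinn -> Finance
  Dave -> Sales
  Wendy -> Legal
  Tina -> Sales
  Xander -> Marketing
  Jack -> HR


5 groups:
Finance, 1
HR, 1
Legal, 1
Marketing, 1
Sales, 3


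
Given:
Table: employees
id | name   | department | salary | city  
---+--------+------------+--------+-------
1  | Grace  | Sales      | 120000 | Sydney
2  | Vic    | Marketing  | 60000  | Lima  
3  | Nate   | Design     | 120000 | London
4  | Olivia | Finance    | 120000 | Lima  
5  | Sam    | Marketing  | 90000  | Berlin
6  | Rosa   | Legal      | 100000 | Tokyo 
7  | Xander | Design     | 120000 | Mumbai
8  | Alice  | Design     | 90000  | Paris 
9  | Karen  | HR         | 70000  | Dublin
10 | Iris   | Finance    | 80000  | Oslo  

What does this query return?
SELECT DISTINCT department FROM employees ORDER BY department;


All 'department' values (row order): Sales, Marketing, Design, Finance, Marketing, Legal, Design, Design, HR, Finance
Removing duplicates leaves 6 unique value(s).

6 values:
Design
Finance
HR
Legal
Marketing
Sales


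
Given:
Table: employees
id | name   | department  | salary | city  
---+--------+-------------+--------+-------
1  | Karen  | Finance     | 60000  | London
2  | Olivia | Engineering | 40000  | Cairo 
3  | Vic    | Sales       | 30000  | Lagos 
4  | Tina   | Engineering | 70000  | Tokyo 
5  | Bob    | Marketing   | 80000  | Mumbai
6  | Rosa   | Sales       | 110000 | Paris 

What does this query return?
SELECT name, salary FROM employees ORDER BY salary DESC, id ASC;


Sorting by salary DESC, then id ASC for ties

6 rows:
Rosa, 110000
Bob, 80000
Tina, 70000
Karen, 60000
Olivia, 40000
Vic, 30000


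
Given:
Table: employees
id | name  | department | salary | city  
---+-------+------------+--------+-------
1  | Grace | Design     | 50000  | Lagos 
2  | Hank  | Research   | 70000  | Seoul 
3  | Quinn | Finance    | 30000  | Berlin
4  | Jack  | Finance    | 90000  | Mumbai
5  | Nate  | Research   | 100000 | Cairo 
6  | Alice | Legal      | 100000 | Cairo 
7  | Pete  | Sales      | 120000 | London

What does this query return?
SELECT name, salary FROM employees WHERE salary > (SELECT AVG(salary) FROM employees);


Subquery: AVG(salary) = 80000.0
Filtering: salary > 80000.0
  Jack (90000) -> MATCH
  Nate (100000) -> MATCH
  Alice (100000) -> MATCH
  Pete (120000) -> MATCH


4 rows:
Jack, 90000
Nate, 100000
Alice, 100000
Pete, 120000


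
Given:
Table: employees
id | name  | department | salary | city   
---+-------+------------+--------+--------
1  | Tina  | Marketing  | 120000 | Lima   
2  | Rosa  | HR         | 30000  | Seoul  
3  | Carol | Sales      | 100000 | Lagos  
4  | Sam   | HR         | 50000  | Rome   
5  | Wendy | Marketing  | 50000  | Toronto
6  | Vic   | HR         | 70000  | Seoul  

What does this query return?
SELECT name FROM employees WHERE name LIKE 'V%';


LIKE 'V%' matches names starting with 'V'
Matching: 1

1 rows:
Vic


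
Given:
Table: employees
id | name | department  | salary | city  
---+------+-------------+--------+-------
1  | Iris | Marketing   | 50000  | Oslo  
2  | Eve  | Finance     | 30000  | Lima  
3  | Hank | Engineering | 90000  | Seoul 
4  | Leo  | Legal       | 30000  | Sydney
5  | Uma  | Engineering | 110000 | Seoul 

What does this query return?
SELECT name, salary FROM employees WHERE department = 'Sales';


Filtering: department = 'Sales'
Matching rows: 0

Empty result set (0 rows)


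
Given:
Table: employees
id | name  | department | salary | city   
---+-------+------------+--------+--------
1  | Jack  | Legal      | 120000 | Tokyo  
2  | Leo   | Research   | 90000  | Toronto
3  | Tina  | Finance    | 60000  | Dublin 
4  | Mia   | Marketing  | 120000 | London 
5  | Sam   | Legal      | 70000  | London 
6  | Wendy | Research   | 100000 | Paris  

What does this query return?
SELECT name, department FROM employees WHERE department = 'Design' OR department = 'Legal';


Filtering: department = 'Design' OR 'Legal'
Matching: 2 rows

2 rows:
Jack, Legal
Sam, Legal


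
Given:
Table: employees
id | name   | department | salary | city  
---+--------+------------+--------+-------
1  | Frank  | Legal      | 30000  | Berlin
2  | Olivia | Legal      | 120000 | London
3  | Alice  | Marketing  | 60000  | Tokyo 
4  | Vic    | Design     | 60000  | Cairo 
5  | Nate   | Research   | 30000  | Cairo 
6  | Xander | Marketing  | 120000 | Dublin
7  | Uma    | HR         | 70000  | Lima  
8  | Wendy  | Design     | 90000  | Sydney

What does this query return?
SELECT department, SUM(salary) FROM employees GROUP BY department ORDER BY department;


Summing salary within each department:
  Design: 60000 + 90000 = 150000
  HR: 70000 = 70000
  Legal: 30000 + 120000 = 150000
  Marketing: 60000 + 120000 = 180000
  Research: 30000 = 30000


5 groups:
Design, 150000
HR, 70000
Legal, 150000
Marketing, 180000
Research, 30000


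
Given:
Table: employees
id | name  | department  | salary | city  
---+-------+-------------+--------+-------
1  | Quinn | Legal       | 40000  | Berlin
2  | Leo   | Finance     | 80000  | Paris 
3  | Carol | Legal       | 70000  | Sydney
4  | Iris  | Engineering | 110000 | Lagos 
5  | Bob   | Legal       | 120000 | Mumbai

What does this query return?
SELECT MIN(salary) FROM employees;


Salaries: 40000, 80000, 70000, 110000, 120000
MIN = 40000

40000


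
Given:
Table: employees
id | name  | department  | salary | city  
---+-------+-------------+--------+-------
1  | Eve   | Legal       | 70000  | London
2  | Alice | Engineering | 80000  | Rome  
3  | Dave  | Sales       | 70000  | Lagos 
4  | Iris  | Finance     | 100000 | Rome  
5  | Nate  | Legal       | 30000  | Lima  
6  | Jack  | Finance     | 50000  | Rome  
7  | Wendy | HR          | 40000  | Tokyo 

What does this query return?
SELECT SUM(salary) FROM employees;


SUM(salary) = 70000 + 80000 + 70000 + 100000 + 30000 + 50000 + 40000 = 440000

440000


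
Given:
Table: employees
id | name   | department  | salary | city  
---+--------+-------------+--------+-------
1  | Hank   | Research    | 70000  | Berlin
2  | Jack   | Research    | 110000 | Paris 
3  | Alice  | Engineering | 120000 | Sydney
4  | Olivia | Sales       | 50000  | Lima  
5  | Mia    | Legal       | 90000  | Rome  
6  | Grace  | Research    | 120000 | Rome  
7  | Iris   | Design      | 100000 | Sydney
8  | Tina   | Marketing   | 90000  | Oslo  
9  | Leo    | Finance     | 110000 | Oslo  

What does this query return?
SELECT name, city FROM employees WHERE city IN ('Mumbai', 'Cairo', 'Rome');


Filtering: city IN ('Mumbai', 'Cairo', 'Rome')
Matching: 2 rows

2 rows:
Mia, Rome
Grace, Rome


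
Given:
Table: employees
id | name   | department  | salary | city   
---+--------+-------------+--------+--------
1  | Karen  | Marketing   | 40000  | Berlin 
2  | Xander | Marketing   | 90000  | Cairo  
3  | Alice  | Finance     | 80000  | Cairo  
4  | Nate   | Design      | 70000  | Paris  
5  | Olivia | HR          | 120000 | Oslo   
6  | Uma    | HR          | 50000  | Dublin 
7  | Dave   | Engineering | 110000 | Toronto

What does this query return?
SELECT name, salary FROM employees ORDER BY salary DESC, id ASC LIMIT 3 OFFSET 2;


Sort by salary DESC (id ASC tiebreak), then skip 2 and take 3
Rows 3 through 5

3 rows:
Xander, 90000
Alice, 80000
Nate, 70000


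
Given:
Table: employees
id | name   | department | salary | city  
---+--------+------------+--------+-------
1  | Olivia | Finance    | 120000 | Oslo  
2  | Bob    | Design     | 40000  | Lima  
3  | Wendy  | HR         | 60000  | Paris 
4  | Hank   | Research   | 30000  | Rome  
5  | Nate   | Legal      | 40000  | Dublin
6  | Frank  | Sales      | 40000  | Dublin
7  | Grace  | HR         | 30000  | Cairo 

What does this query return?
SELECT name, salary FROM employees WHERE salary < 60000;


Filtering: salary < 60000
Matching: 5 rows

5 rows:
Bob, 40000
Hank, 30000
Nate, 40000
Frank, 40000
Grace, 30000


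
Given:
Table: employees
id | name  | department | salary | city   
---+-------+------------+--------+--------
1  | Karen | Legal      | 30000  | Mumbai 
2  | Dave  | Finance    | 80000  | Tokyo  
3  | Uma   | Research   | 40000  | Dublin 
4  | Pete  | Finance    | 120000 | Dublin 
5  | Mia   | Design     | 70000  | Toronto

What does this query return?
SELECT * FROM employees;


SELECT * returns all 5 rows with all columns

5 rows:
1, Karen, Legal, 30000, Mumbai
2, Dave, Finance, 80000, Tokyo
3, Uma, Research, 40000, Dublin
4, Pete, Finance, 120000, Dublin
5, Mia, Design, 70000, Toronto


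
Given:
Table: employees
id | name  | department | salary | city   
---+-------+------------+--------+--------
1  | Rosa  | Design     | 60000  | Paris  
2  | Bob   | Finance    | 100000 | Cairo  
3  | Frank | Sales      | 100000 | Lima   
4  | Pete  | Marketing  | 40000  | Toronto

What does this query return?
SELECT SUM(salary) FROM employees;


SUM(salary) = 60000 + 100000 + 100000 + 40000 = 300000

300000


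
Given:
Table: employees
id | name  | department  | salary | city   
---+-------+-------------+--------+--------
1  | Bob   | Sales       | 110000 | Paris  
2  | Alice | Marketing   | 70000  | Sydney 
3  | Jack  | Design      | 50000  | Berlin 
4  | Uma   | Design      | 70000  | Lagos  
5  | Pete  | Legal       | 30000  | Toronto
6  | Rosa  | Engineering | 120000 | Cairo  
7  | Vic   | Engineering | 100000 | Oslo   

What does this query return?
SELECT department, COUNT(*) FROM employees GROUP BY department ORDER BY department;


Assigning each row to its department group:
  Bob -> Sales
  Alice -> Marketing
  Jack -> Design
  Uma -> Design
  Pete -> Legal
  Rosa -> Engineering
  Vic -> Engineering


5 groups:
Design, 2
Engineering, 2
Legal, 1
Marketing, 1
Sales, 1


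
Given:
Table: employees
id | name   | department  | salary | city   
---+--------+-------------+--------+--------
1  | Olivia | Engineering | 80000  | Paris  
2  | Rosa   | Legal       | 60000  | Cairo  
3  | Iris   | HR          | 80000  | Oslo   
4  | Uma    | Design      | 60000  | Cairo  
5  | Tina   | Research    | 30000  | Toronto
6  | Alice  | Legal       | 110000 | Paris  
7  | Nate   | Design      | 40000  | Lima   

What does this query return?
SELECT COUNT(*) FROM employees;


COUNT(*) counts all rows

7


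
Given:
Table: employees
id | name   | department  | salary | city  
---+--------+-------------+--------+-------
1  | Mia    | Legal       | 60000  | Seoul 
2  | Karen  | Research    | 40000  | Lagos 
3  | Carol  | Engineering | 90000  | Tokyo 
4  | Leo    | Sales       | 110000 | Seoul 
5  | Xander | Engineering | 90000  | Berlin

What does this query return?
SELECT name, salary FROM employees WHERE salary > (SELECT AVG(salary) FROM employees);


Subquery: AVG(salary) = 78000.0
Filtering: salary > 78000.0
  Carol (90000) -> MATCH
  Leo (110000) -> MATCH
  Xander (90000) -> MATCH


3 rows:
Carol, 90000
Leo, 110000
Xander, 90000
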